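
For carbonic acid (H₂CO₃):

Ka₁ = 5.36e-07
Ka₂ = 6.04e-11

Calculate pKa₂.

pKa₂ = -log(Ka₂) = -log(6.04e-11) = 10.22.

pK_{a2} = 10.22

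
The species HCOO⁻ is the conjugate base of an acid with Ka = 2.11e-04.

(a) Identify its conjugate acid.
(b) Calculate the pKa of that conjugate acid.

(a) The conjugate acid is formed by adding one H⁺ to HCOO⁻, giving HCOOH. (b) pKa = -log(Ka) = -log(2.11e-04) = 3.68.

Conjugate acid: HCOOH; pK_a = 3.68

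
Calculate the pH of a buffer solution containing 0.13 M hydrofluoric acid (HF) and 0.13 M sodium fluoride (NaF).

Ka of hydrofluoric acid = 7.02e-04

pKa = -log(7.02e-04) = 3.15. pH = pKa + log([A⁻]/[HA]) = 3.15 + log(0.13/0.13)

pH = 3.15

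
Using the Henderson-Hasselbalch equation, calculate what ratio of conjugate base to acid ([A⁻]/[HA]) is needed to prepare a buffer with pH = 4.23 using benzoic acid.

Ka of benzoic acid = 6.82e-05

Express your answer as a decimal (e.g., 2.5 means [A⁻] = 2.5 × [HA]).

pKa = -log(6.82e-05) = 4.1662. pH = pKa + log([A⁻]/[HA]), so log([A⁻]/[HA]) = pH − pKa = 4.23 − 4.1662 = 0.0638. [A⁻]/[HA] = 10^(0.0638) = 1.16

[A⁻]/[HA] = 1.16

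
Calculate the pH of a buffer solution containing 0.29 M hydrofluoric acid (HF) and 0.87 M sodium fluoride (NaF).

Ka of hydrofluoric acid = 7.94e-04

pKa = -log(7.94e-04) = 3.10. pH = pKa + log([A⁻]/[HA]) = 3.10 + log(0.87/0.29)

pH = 3.58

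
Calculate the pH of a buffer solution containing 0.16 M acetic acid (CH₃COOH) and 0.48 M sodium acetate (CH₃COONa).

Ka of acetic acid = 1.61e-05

pKa = -log(1.61e-05) = 4.79. pH = pKa + log([A⁻]/[HA]) = 4.79 + log(0.48/0.16)

pH = 5.27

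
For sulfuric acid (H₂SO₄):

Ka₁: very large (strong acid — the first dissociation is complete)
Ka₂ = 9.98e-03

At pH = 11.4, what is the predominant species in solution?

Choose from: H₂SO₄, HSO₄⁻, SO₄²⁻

The first dissociation is complete, so H₂SO₄ itself is never the predominant species in water; pKa₂ = -log(9.98e-03) = 2.00. For a polyprotic acid the predominant species crosses at each pKa: below pKa_n the protonated form dominates, above it the deprotonated form does. At pH = 11.4, the predominant species is SO₄²⁻.

SO₄²⁻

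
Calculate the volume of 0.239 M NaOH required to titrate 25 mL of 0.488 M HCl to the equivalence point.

At equivalence: moles acid = moles base. moles HCl = 0.488 × 25/1000 = 0.0122 mol. V_base = moles / 0.239 × 1000 = 51.0 mL.

V_{base} = 51.0 mL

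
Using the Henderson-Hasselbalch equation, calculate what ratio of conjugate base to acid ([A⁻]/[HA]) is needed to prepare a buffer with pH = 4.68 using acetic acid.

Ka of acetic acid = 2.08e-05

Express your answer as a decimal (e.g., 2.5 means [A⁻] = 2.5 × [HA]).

pKa = -log(2.08e-05) = 4.6819. pH = pKa + log([A⁻]/[HA]), so log([A⁻]/[HA]) = pH − pKa = 4.68 − 4.6819 = -0.0019. [A⁻]/[HA] = 10^(-0.0019) = 0.996

[A⁻]/[HA] = 0.996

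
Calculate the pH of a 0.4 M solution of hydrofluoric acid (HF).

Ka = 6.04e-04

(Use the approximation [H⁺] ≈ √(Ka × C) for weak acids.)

[H⁺] = √(Ka × C) = √(6.04e-04 × 0.4) = 1.5543e-02. pH = -log(1.5543e-02)

pH = 1.81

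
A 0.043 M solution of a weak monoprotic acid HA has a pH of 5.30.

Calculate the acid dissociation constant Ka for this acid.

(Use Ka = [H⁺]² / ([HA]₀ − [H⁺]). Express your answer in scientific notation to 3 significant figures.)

[H⁺] = 10^(−pH) = 10^(−5.30) = 5.012e-06 M. For HA ⇌ H⁺ + A⁻, Ka = [H⁺][A⁻]/[HA] = [H⁺]² / ([HA]₀ − [H⁺]) = (5.012e-06)² / (0.043 − 5.012e-06) = 5.84e-10.

K_a = 5.84e-10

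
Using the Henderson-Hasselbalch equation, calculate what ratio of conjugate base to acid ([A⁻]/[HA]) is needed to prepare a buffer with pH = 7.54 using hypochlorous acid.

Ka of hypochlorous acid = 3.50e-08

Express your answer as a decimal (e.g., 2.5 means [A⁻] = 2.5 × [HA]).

pKa = -log(3.50e-08) = 7.4559. pH = pKa + log([A⁻]/[HA]), so log([A⁻]/[HA]) = pH − pKa = 7.54 − 7.4559 = 0.0841. [A⁻]/[HA] = 10^(0.0841) = 1.21

[A⁻]/[HA] = 1.21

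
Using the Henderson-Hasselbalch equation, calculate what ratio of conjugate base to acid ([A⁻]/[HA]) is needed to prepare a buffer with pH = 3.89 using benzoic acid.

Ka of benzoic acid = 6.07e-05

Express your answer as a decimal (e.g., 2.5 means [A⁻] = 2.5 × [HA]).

pKa = -log(6.07e-05) = 4.2168. pH = pKa + log([A⁻]/[HA]), so log([A⁻]/[HA]) = pH − pKa = 3.89 − 4.2168 = -0.3268. [A⁻]/[HA] = 10^(-0.3268) = 0.471

[A⁻]/[HA] = 0.471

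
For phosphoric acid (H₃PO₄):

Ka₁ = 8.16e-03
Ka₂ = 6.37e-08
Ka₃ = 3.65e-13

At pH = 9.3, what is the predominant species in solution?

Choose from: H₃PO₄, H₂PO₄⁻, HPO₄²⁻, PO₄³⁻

pKa₁ = 2.09, pKa₂ = 7.20, pKa₃ = 12.44. For a polyprotic acid the predominant species crosses at each pKa: below pKa_n the protonated form dominates, above it the deprotonated form does. At pH = 9.3, the predominant species is HPO₄²⁻.

HPO₄²⁻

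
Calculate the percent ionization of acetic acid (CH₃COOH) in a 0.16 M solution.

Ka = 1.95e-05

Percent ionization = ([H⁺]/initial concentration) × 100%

Using Ka equilibrium: x² + Ka×x - Ka×C = 0. Solving: [H⁺] = 1.7566e-03. Percent = (1.7566e-03/0.16) × 100

Percent ionization = 1.1%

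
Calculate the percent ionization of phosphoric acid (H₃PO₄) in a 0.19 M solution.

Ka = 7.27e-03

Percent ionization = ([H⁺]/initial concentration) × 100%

Using Ka equilibrium: x² + Ka×x - Ka×C = 0. Solving: [H⁺] = 3.3708e-02. Percent = (3.3708e-02/0.19) × 100

Percent ionization = 17.7%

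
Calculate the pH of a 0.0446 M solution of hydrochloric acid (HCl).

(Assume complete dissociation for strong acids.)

[H⁺] = 0.0446 M for strong acid. pH = -log[H⁺] = -log(0.0446)

pH = 1.35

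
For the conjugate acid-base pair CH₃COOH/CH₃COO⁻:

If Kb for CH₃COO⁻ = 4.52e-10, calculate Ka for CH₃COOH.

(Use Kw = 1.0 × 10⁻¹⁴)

For a conjugate pair Ka × Kb = Kw, so Ka = Kw/Kb = 1.0 × 10⁻¹⁴ / 4.52e-10 = 2.21e-05.

K_a = 2.21e-05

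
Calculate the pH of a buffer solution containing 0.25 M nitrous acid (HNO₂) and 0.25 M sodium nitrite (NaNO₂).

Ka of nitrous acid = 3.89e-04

pKa = -log(3.89e-04) = 3.41. pH = pKa + log([A⁻]/[HA]) = 3.41 + log(0.25/0.25)

pH = 3.41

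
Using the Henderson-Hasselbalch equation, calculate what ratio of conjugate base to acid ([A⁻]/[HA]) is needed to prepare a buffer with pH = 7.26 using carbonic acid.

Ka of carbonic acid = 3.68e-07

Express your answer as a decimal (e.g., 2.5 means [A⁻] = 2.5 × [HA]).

pKa = -log(3.68e-07) = 6.4342. pH = pKa + log([A⁻]/[HA]), so log([A⁻]/[HA]) = pH − pKa = 7.26 − 6.4342 = 0.8258. [A⁻]/[HA] = 10^(0.8258) = 6.70

[A⁻]/[HA] = 6.70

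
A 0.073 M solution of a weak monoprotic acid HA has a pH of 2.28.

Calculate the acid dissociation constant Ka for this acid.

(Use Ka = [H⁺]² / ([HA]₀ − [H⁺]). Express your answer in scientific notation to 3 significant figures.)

[H⁺] = 10^(−pH) = 10^(−2.28) = 5.248e-03 M. For HA ⇌ H⁺ + A⁻, Ka = [H⁺][A⁻]/[HA] = [H⁺]² / ([HA]₀ − [H⁺]) = (5.248e-03)² / (0.073 − 5.248e-03) = 4.07e-04.

K_a = 4.07e-04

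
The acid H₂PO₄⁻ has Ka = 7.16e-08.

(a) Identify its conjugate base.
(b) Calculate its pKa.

(a) The conjugate base is formed by removing one H⁺ from H₂PO₄⁻, giving HPO₄²⁻. (b) pKa = -log(Ka) = -log(7.16e-08) = 7.15.

Conjugate base: HPO₄²⁻; pK_a = 7.15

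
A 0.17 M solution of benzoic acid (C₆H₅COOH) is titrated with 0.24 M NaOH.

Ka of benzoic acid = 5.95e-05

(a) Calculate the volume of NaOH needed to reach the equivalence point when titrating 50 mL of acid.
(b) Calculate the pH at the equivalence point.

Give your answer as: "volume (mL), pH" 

moles acid = 0.17 × 50/1000 = 0.0085 mol; V_base = moles/0.24 × 1000 = 35.4 mL. At equivalence only the conjugate base is present: [A⁻] = 0.0085/0.085 = 9.9512e-02 M. Kb = Kw/Ka = 1.68e-10; [OH⁻] = √(Kb × [A⁻]) = 4.0896e-06; pOH = 5.39; pH = 14 - pOH = 8.61.

V = 35.4 mL, pH = 8.61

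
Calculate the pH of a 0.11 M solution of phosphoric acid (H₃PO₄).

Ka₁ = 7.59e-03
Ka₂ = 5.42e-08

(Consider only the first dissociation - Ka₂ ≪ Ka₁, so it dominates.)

First dissociation dominates. From Ka₁ = [H⁺][HA⁻]/[H₂A], x² + Ka₁·x − Ka₁·C = 0 with C = 0.11 M and Ka₁ = 7.59e-03. Solving: [H⁺] = (−Ka₁ + √(Ka₁² + 4·Ka₁·C)) / 2 = 2.5348e-02 M. pH = -log(2.5348e-02) = 1.60.

pH = 1.60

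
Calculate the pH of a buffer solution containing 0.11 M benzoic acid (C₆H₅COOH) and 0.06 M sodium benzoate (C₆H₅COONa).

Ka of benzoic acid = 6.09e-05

pKa = -log(6.09e-05) = 4.22. pH = pKa + log([A⁻]/[HA]) = 4.22 + log(0.06/0.11)

pH = 3.95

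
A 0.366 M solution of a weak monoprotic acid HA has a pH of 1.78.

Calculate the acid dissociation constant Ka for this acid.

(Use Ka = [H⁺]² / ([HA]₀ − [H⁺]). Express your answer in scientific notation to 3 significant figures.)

[H⁺] = 10^(−pH) = 10^(−1.78) = 1.660e-02 M. For HA ⇌ H⁺ + A⁻, Ka = [H⁺][A⁻]/[HA] = [H⁺]² / ([HA]₀ − [H⁺]) = (1.660e-02)² / (0.366 − 1.660e-02) = 7.88e-04.

K_a = 7.88e-04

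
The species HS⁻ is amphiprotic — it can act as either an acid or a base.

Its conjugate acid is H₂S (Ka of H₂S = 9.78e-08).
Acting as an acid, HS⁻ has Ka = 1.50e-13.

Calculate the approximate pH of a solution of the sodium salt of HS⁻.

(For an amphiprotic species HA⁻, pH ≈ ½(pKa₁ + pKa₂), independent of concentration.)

pKa₁ = -log(9.78e-08) = 7.01; pKa₂ = -log(1.50e-13) = 12.82. For an amphiprotic species, pH ≈ ½(pKa₁ + pKa₂) = ½(7.01 + 12.82) = 9.92.

pH = 9.92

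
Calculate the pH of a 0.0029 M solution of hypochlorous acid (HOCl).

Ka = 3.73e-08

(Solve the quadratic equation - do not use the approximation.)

x² + Ka×x - Ka×C = 0. Using quadratic formula: [H⁺] = 1.0382e-05

pH = 4.98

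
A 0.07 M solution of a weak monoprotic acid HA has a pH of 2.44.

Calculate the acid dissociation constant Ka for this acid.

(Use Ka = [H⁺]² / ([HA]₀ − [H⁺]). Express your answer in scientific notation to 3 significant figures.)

[H⁺] = 10^(−pH) = 10^(−2.44) = 3.631e-03 M. For HA ⇌ H⁺ + A⁻, Ka = [H⁺][A⁻]/[HA] = [H⁺]² / ([HA]₀ − [H⁺]) = (3.631e-03)² / (0.07 − 3.631e-03) = 1.99e-04.

K_a = 1.99e-04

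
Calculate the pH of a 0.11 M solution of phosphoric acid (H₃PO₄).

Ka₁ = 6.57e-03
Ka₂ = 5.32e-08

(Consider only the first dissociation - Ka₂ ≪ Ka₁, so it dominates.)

First dissociation dominates. From Ka₁ = [H⁺][HA⁻]/[H₂A], x² + Ka₁·x − Ka₁·C = 0 with C = 0.11 M and Ka₁ = 6.57e-03. Solving: [H⁺] = (−Ka₁ + √(Ka₁² + 4·Ka₁·C)) / 2 = 2.3798e-02 M. pH = -log(2.3798e-02) = 1.62.

pH = 1.62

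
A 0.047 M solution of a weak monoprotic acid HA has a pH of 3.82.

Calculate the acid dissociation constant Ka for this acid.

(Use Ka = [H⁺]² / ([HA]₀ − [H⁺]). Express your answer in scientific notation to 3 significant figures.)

[H⁺] = 10^(−pH) = 10^(−3.82) = 1.514e-04 M. For HA ⇌ H⁺ + A⁻, Ka = [H⁺][A⁻]/[HA] = [H⁺]² / ([HA]₀ − [H⁺]) = (1.514e-04)² / (0.047 − 1.514e-04) = 4.89e-07.

K_a = 4.89e-07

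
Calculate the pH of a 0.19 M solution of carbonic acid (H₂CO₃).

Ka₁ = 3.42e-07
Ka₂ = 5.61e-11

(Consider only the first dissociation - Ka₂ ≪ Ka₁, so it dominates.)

First dissociation dominates. From Ka₁ = [H⁺][HA⁻]/[H₂A], x² + Ka₁·x − Ka₁·C = 0 with C = 0.19 M and Ka₁ = 3.42e-07. Solving: [H⁺] = (−Ka₁ + √(Ka₁² + 4·Ka₁·C)) / 2 = 2.5474e-04 M. pH = -log(2.5474e-04) = 3.59.

pH = 3.59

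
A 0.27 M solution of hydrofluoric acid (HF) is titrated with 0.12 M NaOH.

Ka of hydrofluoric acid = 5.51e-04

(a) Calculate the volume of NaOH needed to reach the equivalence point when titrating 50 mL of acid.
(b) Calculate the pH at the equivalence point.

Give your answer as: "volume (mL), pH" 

moles acid = 0.27 × 50/1000 = 0.0135 mol; V_base = moles/0.12 × 1000 = 112.5 mL. At equivalence only the conjugate base is present: [A⁻] = 0.0135/0.163 = 8.3077e-02 M. Kb = Kw/Ka = 1.81e-11; [OH⁻] = √(Kb × [A⁻]) = 1.2279e-06; pOH = 5.91; pH = 14 - pOH = 8.09.

V = 112.5 mL, pH = 8.09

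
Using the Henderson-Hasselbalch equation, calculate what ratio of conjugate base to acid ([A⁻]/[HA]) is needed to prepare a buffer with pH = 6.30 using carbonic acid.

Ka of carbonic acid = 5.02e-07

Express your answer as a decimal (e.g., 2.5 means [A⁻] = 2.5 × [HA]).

pKa = -log(5.02e-07) = 6.2993. pH = pKa + log([A⁻]/[HA]), so log([A⁻]/[HA]) = pH − pKa = 6.30 − 6.2993 = 0.0007. [A⁻]/[HA] = 10^(0.0007) = 1.00

[A⁻]/[HA] = 1.00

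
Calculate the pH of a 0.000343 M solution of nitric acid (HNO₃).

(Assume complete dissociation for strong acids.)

[H⁺] = 0.000343 M for strong acid. pH = -log[H⁺] = -log(0.000343)

pH = 3.46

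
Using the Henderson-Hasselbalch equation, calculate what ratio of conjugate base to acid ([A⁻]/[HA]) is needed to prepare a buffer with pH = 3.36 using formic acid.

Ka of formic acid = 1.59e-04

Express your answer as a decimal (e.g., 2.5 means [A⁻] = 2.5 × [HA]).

pKa = -log(1.59e-04) = 3.7986. pH = pKa + log([A⁻]/[HA]), so log([A⁻]/[HA]) = pH − pKa = 3.36 − 3.7986 = -0.4386. [A⁻]/[HA] = 10^(-0.4386) = 0.364

[A⁻]/[HA] = 0.364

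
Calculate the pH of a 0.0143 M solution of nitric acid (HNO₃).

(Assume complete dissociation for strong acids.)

[H⁺] = 0.0143 M for strong acid. pH = -log[H⁺] = -log(0.0143)

pH = 1.84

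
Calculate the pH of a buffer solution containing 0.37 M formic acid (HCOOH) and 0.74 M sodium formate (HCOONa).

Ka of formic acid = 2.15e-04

pKa = -log(2.15e-04) = 3.67. pH = pKa + log([A⁻]/[HA]) = 3.67 + log(0.74/0.37)

pH = 3.97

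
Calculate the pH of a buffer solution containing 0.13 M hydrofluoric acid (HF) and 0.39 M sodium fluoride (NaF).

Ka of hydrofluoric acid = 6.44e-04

pKa = -log(6.44e-04) = 3.19. pH = pKa + log([A⁻]/[HA]) = 3.19 + log(0.39/0.13)

pH = 3.67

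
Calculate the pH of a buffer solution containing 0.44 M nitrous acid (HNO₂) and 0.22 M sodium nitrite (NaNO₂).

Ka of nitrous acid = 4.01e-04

pKa = -log(4.01e-04) = 3.40. pH = pKa + log([A⁻]/[HA]) = 3.40 + log(0.22/0.44)

pH = 3.10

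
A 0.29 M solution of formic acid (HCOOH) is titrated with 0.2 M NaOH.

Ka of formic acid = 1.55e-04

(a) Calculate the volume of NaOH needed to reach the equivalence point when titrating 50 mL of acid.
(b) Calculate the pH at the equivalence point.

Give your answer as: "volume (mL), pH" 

moles acid = 0.29 × 50/1000 = 0.0145 mol; V_base = moles/0.2 × 1000 = 72.5 mL. At equivalence only the conjugate base is present: [A⁻] = 0.0145/0.122 = 1.1837e-01 M. Kb = Kw/Ka = 6.45e-11; [OH⁻] = √(Kb × [A⁻]) = 2.7634e-06; pOH = 5.56; pH = 14 - pOH = 8.44.

V = 72.5 mL, pH = 8.44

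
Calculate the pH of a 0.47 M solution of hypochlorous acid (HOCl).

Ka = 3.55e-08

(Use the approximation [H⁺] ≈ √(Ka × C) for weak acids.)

[H⁺] = √(Ka × C) = √(3.55e-08 × 0.47) = 1.2917e-04. pH = -log(1.2917e-04)

pH = 3.89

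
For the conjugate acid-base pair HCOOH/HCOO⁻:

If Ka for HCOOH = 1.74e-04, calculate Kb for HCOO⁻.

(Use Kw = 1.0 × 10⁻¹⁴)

For a conjugate pair Ka × Kb = Kw, so Kb = Kw/Ka = 1.0 × 10⁻¹⁴ / 1.74e-04 = 5.75e-11.

K_b = 5.75e-11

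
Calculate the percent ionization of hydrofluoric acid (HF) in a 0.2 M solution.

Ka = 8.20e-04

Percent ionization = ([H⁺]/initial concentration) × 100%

Using Ka equilibrium: x² + Ka×x - Ka×C = 0. Solving: [H⁺] = 1.2403e-02. Percent = (1.2403e-02/0.2) × 100

Percent ionization = 6.2%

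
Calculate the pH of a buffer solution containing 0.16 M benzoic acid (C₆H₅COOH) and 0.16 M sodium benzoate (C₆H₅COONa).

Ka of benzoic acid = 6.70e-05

pKa = -log(6.70e-05) = 4.17. pH = pKa + log([A⁻]/[HA]) = 4.17 + log(0.16/0.16)

pH = 4.17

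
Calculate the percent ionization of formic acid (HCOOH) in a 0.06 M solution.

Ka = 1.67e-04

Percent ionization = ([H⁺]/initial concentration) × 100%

Using Ka equilibrium: x² + Ka×x - Ka×C = 0. Solving: [H⁺] = 3.0830e-03. Percent = (3.0830e-03/0.06) × 100

Percent ionization = 5.14%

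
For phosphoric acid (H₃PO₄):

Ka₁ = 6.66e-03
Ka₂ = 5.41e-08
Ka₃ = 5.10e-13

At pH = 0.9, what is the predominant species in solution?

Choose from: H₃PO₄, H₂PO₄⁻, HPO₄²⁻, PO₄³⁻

pKa₁ = 2.18, pKa₂ = 7.27, pKa₃ = 12.29. For a polyprotic acid the predominant species crosses at each pKa: below pKa_n the protonated form dominates, above it the deprotonated form does. At pH = 0.9, the predominant species is H₃PO₄.

H₃PO₄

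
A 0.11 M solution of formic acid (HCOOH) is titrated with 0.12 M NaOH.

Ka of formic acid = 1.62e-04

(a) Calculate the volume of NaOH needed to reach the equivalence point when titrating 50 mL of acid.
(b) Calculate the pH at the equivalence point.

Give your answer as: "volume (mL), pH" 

moles acid = 0.11 × 50/1000 = 0.0055 mol; V_base = moles/0.12 × 1000 = 45.8 mL. At equivalence only the conjugate base is present: [A⁻] = 0.0055/0.096 = 5.7391e-02 M. Kb = Kw/Ka = 6.17e-11; [OH⁻] = √(Kb × [A⁻]) = 1.8822e-06; pOH = 5.73; pH = 14 - pOH = 8.27.

V = 45.8 mL, pH = 8.27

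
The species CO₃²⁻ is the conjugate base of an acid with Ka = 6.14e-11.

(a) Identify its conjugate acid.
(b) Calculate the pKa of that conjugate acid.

(a) The conjugate acid is formed by adding one H⁺ to CO₃²⁻, giving HCO₃⁻. (b) pKa = -log(Ka) = -log(6.14e-11) = 10.21.

Conjugate acid: HCO₃⁻; pK_a = 10.21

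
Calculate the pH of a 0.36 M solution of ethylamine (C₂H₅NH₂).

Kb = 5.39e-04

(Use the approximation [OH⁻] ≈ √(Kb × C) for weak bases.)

[OH⁻] = √(Kb × C) = √(5.39e-04 × 0.36) = 1.3930e-02. pOH = 1.86, pH = 14 - pOH

pH = 12.14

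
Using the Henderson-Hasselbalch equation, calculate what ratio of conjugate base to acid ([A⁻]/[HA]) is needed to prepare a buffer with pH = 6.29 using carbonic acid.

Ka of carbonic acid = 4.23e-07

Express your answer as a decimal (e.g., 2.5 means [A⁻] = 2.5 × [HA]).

pKa = -log(4.23e-07) = 6.3737. pH = pKa + log([A⁻]/[HA]), so log([A⁻]/[HA]) = pH − pKa = 6.29 − 6.3737 = -0.0837. [A⁻]/[HA] = 10^(-0.0837) = 0.825

[A⁻]/[HA] = 0.825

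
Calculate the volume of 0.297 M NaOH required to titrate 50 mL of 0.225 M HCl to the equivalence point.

At equivalence: moles acid = moles base. moles HCl = 0.225 × 50/1000 = 0.01125 mol. V_base = moles / 0.297 × 1000 = 37.9 mL.

V_{base} = 37.9 mL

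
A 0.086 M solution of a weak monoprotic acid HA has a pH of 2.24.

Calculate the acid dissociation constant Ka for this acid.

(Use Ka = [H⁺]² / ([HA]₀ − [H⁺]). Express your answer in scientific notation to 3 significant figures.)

[H⁺] = 10^(−pH) = 10^(−2.24) = 5.754e-03 M. For HA ⇌ H⁺ + A⁻, Ka = [H⁺][A⁻]/[HA] = [H⁺]² / ([HA]₀ − [H⁺]) = (5.754e-03)² / (0.086 − 5.754e-03) = 4.13e-04.

K_a = 4.13e-04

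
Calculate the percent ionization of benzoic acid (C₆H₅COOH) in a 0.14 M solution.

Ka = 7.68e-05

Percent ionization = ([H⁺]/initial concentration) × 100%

Using Ka equilibrium: x² + Ka×x - Ka×C = 0. Solving: [H⁺] = 3.2408e-03. Percent = (3.2408e-03/0.14) × 100

Percent ionization = 2.31%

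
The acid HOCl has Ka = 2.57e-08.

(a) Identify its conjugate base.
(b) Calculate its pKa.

(a) The conjugate base is formed by removing one H⁺ from HOCl, giving OCl⁻. (b) pKa = -log(Ka) = -log(2.57e-08) = 7.59.

Conjugate base: OCl⁻; pK_a = 7.59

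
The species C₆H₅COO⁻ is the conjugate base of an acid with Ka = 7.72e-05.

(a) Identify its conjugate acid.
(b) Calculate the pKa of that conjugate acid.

(a) The conjugate acid is formed by adding one H⁺ to C₆H₅COO⁻, giving C₆H₅COOH. (b) pKa = -log(Ka) = -log(7.72e-05) = 4.11.

Conjugate acid: C₆H₅COOH; pK_a = 4.11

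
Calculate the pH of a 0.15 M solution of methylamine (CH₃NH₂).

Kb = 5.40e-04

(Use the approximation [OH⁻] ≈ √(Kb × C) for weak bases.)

[OH⁻] = √(Kb × C) = √(5.40e-04 × 0.15) = 9.0000e-03. pOH = 2.05, pH = 14 - pOH

pH = 11.95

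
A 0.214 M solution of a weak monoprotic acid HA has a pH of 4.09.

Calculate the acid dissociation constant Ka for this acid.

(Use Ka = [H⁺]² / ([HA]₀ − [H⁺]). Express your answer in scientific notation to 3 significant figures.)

[H⁺] = 10^(−pH) = 10^(−4.09) = 8.128e-05 M. For HA ⇌ H⁺ + A⁻, Ka = [H⁺][A⁻]/[HA] = [H⁺]² / ([HA]₀ − [H⁺]) = (8.128e-05)² / (0.214 − 8.128e-05) = 3.09e-08.

K_a = 3.09e-08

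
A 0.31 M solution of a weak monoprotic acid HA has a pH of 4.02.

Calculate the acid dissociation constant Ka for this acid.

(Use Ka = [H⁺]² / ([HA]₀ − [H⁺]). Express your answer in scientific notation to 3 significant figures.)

[H⁺] = 10^(−pH) = 10^(−4.02) = 9.550e-05 M. For HA ⇌ H⁺ + A⁻, Ka = [H⁺][A⁻]/[HA] = [H⁺]² / ([HA]₀ − [H⁺]) = (9.550e-05)² / (0.31 − 9.550e-05) = 2.94e-08.

K_a = 2.94e-08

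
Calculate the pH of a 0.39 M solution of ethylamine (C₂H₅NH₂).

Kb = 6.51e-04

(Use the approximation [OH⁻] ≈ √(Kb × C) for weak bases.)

[OH⁻] = √(Kb × C) = √(6.51e-04 × 0.39) = 1.5934e-02. pOH = 1.80, pH = 14 - pOH

pH = 12.20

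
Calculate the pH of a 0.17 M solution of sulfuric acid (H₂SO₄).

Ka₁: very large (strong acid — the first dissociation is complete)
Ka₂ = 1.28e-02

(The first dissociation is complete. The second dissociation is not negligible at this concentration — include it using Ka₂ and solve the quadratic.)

First dissociation is complete: [H⁺]₀ = [HSO₄⁻]₀ = C = 0.17 M. Second dissociation HSO₄⁻ ⇌ H⁺ + SO₄²⁻: let x = [SO₄²⁻]. Ka₂ = (C + x)·x / (C − x) = 1.28e-02 → x² + (C + Ka₂)·x − Ka₂·C = 0 → x² + 0.18280·x − 2.176e-03 = 0. x = (−0.18280 + √(0.18280² + 4 × 2.176e-03)) / 2 = 1.1216e-02 M. [H⁺] = C + x = 0.17 + 1.1216e-02 = 1.8122e-01 M. pH = -log(1.8122e-01) = 0.74.

pH = 0.74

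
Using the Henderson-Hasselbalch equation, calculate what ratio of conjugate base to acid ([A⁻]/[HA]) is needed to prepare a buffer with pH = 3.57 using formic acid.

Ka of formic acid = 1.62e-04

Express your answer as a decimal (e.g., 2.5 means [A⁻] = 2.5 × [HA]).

pKa = -log(1.62e-04) = 3.7905. pH = pKa + log([A⁻]/[HA]), so log([A⁻]/[HA]) = pH − pKa = 3.57 − 3.7905 = -0.2205. [A⁻]/[HA] = 10^(-0.2205) = 0.602

[A⁻]/[HA] = 0.602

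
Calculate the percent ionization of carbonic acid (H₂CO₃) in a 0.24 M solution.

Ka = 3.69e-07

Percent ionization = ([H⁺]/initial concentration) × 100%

Using Ka equilibrium: x² + Ka×x - Ka×C = 0. Solving: [H⁺] = 2.9741e-04. Percent = (2.9741e-04/0.24) × 100

Percent ionization = 0.124%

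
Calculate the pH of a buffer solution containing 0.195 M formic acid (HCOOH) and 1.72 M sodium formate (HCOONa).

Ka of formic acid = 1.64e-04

pKa = -log(1.64e-04) = 3.79. pH = pKa + log([A⁻]/[HA]) = 3.79 + log(1.72/0.195)

pH = 4.73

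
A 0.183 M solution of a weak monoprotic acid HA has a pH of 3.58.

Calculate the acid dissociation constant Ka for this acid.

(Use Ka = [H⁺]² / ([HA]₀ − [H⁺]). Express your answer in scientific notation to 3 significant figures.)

[H⁺] = 10^(−pH) = 10^(−3.58) = 2.630e-04 M. For HA ⇌ H⁺ + A⁻, Ka = [H⁺][A⁻]/[HA] = [H⁺]² / ([HA]₀ − [H⁺]) = (2.630e-04)² / (0.183 − 2.630e-04) = 3.79e-07.

K_a = 3.79e-07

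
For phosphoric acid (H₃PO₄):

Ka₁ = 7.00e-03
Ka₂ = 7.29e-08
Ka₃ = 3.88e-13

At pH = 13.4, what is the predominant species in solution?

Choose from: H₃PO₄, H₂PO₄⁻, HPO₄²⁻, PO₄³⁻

pKa₁ = 2.15, pKa₂ = 7.14, pKa₃ = 12.41. For a polyprotic acid the predominant species crosses at each pKa: below pKa_n the protonated form dominates, above it the deprotonated form does. At pH = 13.4, the predominant species is PO₄³⁻.

PO₄³⁻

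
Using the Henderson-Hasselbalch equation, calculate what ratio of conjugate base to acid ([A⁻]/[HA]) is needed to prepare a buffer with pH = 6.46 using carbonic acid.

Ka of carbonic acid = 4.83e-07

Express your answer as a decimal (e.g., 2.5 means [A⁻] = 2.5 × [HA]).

pKa = -log(4.83e-07) = 6.3161. pH = pKa + log([A⁻]/[HA]), so log([A⁻]/[HA]) = pH − pKa = 6.46 − 6.3161 = 0.1439. [A⁻]/[HA] = 10^(0.1439) = 1.39

[A⁻]/[HA] = 1.39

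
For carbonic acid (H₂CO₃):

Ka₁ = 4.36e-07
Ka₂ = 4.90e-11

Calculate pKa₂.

pKa₂ = -log(Ka₂) = -log(4.90e-11) = 10.31.

pK_{a2} = 10.31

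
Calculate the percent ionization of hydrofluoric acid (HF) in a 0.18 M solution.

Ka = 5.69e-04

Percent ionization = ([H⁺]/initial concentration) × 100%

Using Ka equilibrium: x² + Ka×x - Ka×C = 0. Solving: [H⁺] = 9.8398e-03. Percent = (9.8398e-03/0.18) × 100

Percent ionization = 5.47%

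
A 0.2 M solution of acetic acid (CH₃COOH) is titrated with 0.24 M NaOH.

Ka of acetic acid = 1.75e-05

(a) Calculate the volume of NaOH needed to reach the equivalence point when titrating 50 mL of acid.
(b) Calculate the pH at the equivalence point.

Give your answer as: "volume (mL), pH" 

moles acid = 0.2 × 50/1000 = 0.01 mol; V_base = moles/0.24 × 1000 = 41.7 mL. At equivalence only the conjugate base is present: [A⁻] = 0.01/0.092 = 1.0909e-01 M. Kb = Kw/Ka = 5.71e-10; [OH⁻] = √(Kb × [A⁻]) = 7.8954e-06; pOH = 5.10; pH = 14 - pOH = 8.90.

V = 41.7 mL, pH = 8.90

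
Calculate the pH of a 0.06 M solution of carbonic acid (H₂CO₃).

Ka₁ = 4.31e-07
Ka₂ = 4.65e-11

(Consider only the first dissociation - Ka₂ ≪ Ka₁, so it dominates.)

First dissociation dominates. From Ka₁ = [H⁺][HA⁻]/[H₂A], x² + Ka₁·x − Ka₁·C = 0 with C = 0.06 M and Ka₁ = 4.31e-07. Solving: [H⁺] = (−Ka₁ + √(Ka₁² + 4·Ka₁·C)) / 2 = 1.6060e-04 M. pH = -log(1.6060e-04) = 3.79.

pH = 3.79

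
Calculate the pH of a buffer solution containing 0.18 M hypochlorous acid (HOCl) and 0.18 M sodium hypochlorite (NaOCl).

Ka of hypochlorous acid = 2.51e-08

pKa = -log(2.51e-08) = 7.60. pH = pKa + log([A⁻]/[HA]) = 7.60 + log(0.18/0.18)

pH = 7.60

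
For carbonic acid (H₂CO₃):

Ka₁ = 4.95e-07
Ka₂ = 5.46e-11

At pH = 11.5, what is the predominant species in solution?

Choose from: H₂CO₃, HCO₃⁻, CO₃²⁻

pKa₁ = 6.31, pKa₂ = 10.26. For a polyprotic acid the predominant species crosses at each pKa: below pKa_n the protonated form dominates, above it the deprotonated form does. At pH = 11.5, the predominant species is CO₃²⁻.

CO₃²⁻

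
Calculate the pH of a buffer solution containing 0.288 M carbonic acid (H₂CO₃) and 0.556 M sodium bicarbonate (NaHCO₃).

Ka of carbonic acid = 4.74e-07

pKa = -log(4.74e-07) = 6.32. pH = pKa + log([A⁻]/[HA]) = 6.32 + log(0.556/0.288)

pH = 6.61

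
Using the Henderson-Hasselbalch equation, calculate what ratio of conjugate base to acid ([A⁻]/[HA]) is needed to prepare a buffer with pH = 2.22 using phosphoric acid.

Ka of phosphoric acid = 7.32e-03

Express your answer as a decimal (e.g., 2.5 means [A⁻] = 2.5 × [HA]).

pKa = -log(7.32e-03) = 2.1355. pH = pKa + log([A⁻]/[HA]), so log([A⁻]/[HA]) = pH − pKa = 2.22 − 2.1355 = 0.0845. [A⁻]/[HA] = 10^(0.0845) = 1.21

[A⁻]/[HA] = 1.21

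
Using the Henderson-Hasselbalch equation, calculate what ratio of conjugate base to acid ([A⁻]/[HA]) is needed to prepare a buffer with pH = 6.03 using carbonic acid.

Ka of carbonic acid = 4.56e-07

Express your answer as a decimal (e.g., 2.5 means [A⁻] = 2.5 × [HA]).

pKa = -log(4.56e-07) = 6.3410. pH = pKa + log([A⁻]/[HA]), so log([A⁻]/[HA]) = pH − pKa = 6.03 − 6.3410 = -0.3110. [A⁻]/[HA] = 10^(-0.3110) = 0.489

[A⁻]/[HA] = 0.489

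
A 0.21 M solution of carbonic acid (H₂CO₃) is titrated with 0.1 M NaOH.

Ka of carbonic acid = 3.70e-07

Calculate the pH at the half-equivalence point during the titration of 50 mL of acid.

At half-equivalence [HA] = [A⁻], so Henderson-Hasselbalch gives pH = pKa = -log(3.70e-07) = 6.43.

pH = pKa = 6.43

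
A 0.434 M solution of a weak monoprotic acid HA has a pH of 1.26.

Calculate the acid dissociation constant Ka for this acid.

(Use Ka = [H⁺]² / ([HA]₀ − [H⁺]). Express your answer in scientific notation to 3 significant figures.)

[H⁺] = 10^(−pH) = 10^(−1.26) = 5.495e-02 M. For HA ⇌ H⁺ + A⁻, Ka = [H⁺][A⁻]/[HA] = [H⁺]² / ([HA]₀ − [H⁺]) = (5.495e-02)² / (0.434 − 5.495e-02) = 7.97e-03.

K_a = 7.97e-03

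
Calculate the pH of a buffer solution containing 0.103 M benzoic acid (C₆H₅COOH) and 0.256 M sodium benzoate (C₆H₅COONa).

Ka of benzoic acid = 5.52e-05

pKa = -log(5.52e-05) = 4.26. pH = pKa + log([A⁻]/[HA]) = 4.26 + log(0.256/0.103)

pH = 4.65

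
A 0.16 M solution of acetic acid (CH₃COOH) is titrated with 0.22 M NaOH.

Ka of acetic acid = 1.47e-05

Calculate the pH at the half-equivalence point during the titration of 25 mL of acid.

At half-equivalence [HA] = [A⁻], so Henderson-Hasselbalch gives pH = pKa = -log(1.47e-05) = 4.83.

pH = pKa = 4.83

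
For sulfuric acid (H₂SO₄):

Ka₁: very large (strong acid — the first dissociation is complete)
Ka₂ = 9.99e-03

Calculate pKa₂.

pKa₂ = -log(Ka₂) = -log(9.99e-03) = 2.00.

pK_{a2} = 2.00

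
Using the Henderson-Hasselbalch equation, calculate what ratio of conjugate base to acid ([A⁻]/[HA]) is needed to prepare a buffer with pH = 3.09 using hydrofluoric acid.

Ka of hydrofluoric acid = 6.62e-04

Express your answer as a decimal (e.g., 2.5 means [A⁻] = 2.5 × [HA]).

pKa = -log(6.62e-04) = 3.1791. pH = pKa + log([A⁻]/[HA]), so log([A⁻]/[HA]) = pH − pKa = 3.09 − 3.1791 = -0.0891. [A⁻]/[HA] = 10^(-0.0891) = 0.814

[A⁻]/[HA] = 0.814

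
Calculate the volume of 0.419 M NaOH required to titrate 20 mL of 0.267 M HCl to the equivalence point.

At equivalence: moles acid = moles base. moles HCl = 0.267 × 20/1000 = 0.00534 mol. V_base = moles / 0.419 × 1000 = 12.7 mL.

V_{base} = 12.7 mL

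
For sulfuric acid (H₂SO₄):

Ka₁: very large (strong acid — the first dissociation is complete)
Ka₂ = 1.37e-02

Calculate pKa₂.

pKa₂ = -log(Ka₂) = -log(1.37e-02) = 1.86.

pK_{a2} = 1.86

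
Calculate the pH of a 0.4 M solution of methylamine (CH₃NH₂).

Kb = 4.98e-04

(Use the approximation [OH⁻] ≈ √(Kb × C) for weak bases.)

[OH⁻] = √(Kb × C) = √(4.98e-04 × 0.4) = 1.4114e-02. pOH = 1.85, pH = 14 - pOH

pH = 12.15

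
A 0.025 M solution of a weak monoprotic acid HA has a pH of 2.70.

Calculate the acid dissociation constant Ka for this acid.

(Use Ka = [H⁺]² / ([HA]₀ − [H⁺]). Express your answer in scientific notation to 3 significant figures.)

[H⁺] = 10^(−pH) = 10^(−2.70) = 1.995e-03 M. For HA ⇌ H⁺ + A⁻, Ka = [H⁺][A⁻]/[HA] = [H⁺]² / ([HA]₀ − [H⁺]) = (1.995e-03)² / (0.025 − 1.995e-03) = 1.73e-04.

K_a = 1.73e-04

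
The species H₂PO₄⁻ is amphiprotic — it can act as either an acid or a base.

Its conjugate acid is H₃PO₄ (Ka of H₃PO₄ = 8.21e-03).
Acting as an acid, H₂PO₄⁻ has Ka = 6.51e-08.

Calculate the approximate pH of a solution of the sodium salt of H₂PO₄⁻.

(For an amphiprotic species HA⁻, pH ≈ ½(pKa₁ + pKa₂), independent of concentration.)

pKa₁ = -log(8.21e-03) = 2.09; pKa₂ = -log(6.51e-08) = 7.19. For an amphiprotic species, pH ≈ ½(pKa₁ + pKa₂) = ½(2.09 + 7.19) = 4.64.

pH = 4.64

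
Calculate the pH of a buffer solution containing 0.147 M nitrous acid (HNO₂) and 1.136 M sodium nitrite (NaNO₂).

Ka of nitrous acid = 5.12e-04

pKa = -log(5.12e-04) = 3.29. pH = pKa + log([A⁻]/[HA]) = 3.29 + log(1.136/0.147)

pH = 4.18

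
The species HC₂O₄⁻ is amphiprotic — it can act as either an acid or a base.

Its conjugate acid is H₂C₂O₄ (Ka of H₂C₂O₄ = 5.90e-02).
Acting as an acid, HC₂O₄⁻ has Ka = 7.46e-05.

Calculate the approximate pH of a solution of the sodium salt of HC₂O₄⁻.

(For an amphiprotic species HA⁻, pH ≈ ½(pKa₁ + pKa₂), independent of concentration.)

pKa₁ = -log(5.90e-02) = 1.23; pKa₂ = -log(7.46e-05) = 4.13. For an amphiprotic species, pH ≈ ½(pKa₁ + pKa₂) = ½(1.23 + 4.13) = 2.68.

pH = 2.68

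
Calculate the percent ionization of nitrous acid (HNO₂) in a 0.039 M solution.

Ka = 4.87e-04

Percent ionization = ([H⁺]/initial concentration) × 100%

Using Ka equilibrium: x² + Ka×x - Ka×C = 0. Solving: [H⁺] = 4.1214e-03. Percent = (4.1214e-03/0.039) × 100

Percent ionization = 10.6%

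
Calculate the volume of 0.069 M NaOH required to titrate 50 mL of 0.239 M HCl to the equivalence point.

At equivalence: moles acid = moles base. moles HCl = 0.239 × 50/1000 = 0.01195 mol. V_base = moles / 0.069 × 1000 = 173.2 mL.

V_{base} = 173.2 mL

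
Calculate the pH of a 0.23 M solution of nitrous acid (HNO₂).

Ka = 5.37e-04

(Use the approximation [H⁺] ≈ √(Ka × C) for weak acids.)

[H⁺] = √(Ka × C) = √(5.37e-04 × 0.23) = 1.1114e-02. pH = -log(1.1114e-02)

pH = 1.95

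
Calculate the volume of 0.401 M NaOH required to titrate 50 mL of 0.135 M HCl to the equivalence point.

At equivalence: moles acid = moles base. moles HCl = 0.135 × 50/1000 = 0.00675 mol. V_base = moles / 0.401 × 1000 = 16.8 mL.

V_{base} = 16.8 mL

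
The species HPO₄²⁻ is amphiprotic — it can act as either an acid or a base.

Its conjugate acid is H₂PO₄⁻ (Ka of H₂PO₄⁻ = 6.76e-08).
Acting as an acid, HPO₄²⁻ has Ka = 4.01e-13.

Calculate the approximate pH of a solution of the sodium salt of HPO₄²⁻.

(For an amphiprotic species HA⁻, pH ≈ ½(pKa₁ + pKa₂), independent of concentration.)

pKa₁ = -log(6.76e-08) = 7.17; pKa₂ = -log(4.01e-13) = 12.40. For an amphiprotic species, pH ≈ ½(pKa₁ + pKa₂) = ½(7.17 + 12.40) = 9.78.

pH = 9.78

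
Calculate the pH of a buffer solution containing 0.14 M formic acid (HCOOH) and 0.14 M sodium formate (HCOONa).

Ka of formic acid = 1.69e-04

pKa = -log(1.69e-04) = 3.77. pH = pKa + log([A⁻]/[HA]) = 3.77 + log(0.14/0.14)

pH = 3.77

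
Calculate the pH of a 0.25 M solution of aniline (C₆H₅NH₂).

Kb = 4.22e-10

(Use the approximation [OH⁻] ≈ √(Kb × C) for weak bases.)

[OH⁻] = √(Kb × C) = √(4.22e-10 × 0.25) = 1.0271e-05. pOH = 4.99, pH = 14 - pOH

pH = 9.01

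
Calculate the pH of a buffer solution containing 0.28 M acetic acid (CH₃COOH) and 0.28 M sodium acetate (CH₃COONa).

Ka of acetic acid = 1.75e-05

pKa = -log(1.75e-05) = 4.76. pH = pKa + log([A⁻]/[HA]) = 4.76 + log(0.28/0.28)

pH = 4.76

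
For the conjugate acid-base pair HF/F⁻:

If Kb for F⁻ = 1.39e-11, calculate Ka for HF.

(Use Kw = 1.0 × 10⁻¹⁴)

For a conjugate pair Ka × Kb = Kw, so Ka = Kw/Kb = 1.0 × 10⁻¹⁴ / 1.39e-11 = 7.19e-04.

K_a = 7.19e-04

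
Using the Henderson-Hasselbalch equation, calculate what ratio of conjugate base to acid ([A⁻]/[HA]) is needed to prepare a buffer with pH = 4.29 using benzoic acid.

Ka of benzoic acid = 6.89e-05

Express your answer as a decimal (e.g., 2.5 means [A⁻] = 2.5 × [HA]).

pKa = -log(6.89e-05) = 4.1618. pH = pKa + log([A⁻]/[HA]), so log([A⁻]/[HA]) = pH − pKa = 4.29 − 4.1618 = 0.1282. [A⁻]/[HA] = 10^(0.1282) = 1.34

[A⁻]/[HA] = 1.34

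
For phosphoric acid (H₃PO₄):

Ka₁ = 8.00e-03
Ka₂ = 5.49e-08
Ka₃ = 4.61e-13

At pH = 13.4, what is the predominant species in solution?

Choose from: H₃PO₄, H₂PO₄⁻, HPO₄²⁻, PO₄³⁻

pKa₁ = 2.10, pKa₂ = 7.26, pKa₃ = 12.34. For a polyprotic acid the predominant species crosses at each pKa: below pKa_n the protonated form dominates, above it the deprotonated form does. At pH = 13.4, the predominant species is PO₄³⁻.

PO₄³⁻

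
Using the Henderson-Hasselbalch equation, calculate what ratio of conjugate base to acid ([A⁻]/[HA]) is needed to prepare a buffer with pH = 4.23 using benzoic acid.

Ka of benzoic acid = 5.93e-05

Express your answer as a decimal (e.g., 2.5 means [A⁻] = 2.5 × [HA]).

pKa = -log(5.93e-05) = 4.2269. pH = pKa + log([A⁻]/[HA]), so log([A⁻]/[HA]) = pH − pKa = 4.23 − 4.2269 = 0.0031. [A⁻]/[HA] = 10^(0.0031) = 1.01

[A⁻]/[HA] = 1.01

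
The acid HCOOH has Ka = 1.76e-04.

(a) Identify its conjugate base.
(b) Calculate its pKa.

(a) The conjugate base is formed by removing one H⁺ from HCOOH, giving HCOO⁻. (b) pKa = -log(Ka) = -log(1.76e-04) = 3.75.

Conjugate base: HCOO⁻; pK_a = 3.75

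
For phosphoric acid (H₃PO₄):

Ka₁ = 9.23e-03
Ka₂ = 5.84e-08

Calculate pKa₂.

pKa₂ = -log(Ka₂) = -log(5.84e-08) = 7.23.

pK_{a2} = 7.23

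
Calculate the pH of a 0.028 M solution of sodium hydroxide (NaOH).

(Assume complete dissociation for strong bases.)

[OH⁻] = 0.028 M for strong base. pOH = -log[OH⁻] = 1.55, pH = 14 - pOH

pH = 12.45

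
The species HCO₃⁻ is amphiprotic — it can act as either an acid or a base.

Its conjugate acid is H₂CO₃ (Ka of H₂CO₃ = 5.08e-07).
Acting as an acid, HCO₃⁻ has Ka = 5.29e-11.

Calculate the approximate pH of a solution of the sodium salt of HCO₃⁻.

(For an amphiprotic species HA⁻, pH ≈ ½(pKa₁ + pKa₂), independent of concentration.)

pKa₁ = -log(5.08e-07) = 6.29; pKa₂ = -log(5.29e-11) = 10.28. For an amphiprotic species, pH ≈ ½(pKa₁ + pKa₂) = ½(6.29 + 10.28) = 8.29.

pH = 8.29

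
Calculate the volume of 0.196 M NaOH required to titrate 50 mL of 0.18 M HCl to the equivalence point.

At equivalence: moles acid = moles base. moles HCl = 0.18 × 50/1000 = 0.009 mol. V_base = moles / 0.196 × 1000 = 45.9 mL.

V_{base} = 45.9 mL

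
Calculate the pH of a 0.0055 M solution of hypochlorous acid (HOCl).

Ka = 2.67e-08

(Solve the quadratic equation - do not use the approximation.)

x² + Ka×x - Ka×C = 0. Using quadratic formula: [H⁺] = 1.2105e-05

pH = 4.92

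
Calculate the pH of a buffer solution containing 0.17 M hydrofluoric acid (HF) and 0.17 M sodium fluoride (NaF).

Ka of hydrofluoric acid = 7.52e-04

pKa = -log(7.52e-04) = 3.12. pH = pKa + log([A⁻]/[HA]) = 3.12 + log(0.17/0.17)

pH = 3.12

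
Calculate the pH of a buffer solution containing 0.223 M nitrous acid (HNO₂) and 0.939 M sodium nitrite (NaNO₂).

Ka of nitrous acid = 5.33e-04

pKa = -log(5.33e-04) = 3.27. pH = pKa + log([A⁻]/[HA]) = 3.27 + log(0.939/0.223)

pH = 3.90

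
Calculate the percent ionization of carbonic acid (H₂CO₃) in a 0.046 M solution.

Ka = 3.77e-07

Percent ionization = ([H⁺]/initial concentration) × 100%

Using Ka equilibrium: x² + Ka×x - Ka×C = 0. Solving: [H⁺] = 1.3150e-04. Percent = (1.3150e-04/0.046) × 100

Percent ionization = 0.286%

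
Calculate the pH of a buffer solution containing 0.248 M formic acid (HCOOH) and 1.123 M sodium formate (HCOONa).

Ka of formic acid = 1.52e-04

pKa = -log(1.52e-04) = 3.82. pH = pKa + log([A⁻]/[HA]) = 3.82 + log(1.123/0.248)

pH = 4.47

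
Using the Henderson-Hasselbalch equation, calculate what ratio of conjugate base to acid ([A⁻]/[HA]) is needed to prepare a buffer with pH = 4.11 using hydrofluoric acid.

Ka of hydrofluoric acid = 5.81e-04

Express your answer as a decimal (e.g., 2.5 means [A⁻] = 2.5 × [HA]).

pKa = -log(5.81e-04) = 3.2358. pH = pKa + log([A⁻]/[HA]), so log([A⁻]/[HA]) = pH − pKa = 4.11 − 3.2358 = 0.8742. [A⁻]/[HA] = 10^(0.8742) = 7.48

[A⁻]/[HA] = 7.48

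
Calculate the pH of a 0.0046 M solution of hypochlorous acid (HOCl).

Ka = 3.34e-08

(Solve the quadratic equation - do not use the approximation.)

x² + Ka×x - Ka×C = 0. Using quadratic formula: [H⁺] = 1.2378e-05

pH = 4.91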